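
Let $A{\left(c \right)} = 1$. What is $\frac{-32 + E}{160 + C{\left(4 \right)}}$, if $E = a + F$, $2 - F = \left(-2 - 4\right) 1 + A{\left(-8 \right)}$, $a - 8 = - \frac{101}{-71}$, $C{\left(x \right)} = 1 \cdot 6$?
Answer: $- \frac{553}{5893} \approx -0.09384$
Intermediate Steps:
$C{\left(x \right)} = 6$
$a = \frac{669}{71}$ ($a = 8 - \frac{101}{-71} = 8 - - \frac{101}{71} = 8 + \frac{101}{71} = \frac{669}{71} \approx 9.4225$)
$F = 7$ ($F = 2 - \left(\left(-2 - 4\right) 1 + 1\right) = 2 - \left(\left(-6\right) 1 + 1\right) = 2 - \left(-6 + 1\right) = 2 - -5 = 2 + 5 = 7$)
$E = \frac{1166}{71}$ ($E = \frac{669}{71} + 7 = \frac{1166}{71} \approx 16.423$)
$\frac{-32 + E}{160 + C{\left(4 \right)}} = \frac{-32 + \frac{1166}{71}}{160 + 6} = - \frac{1106}{71 \cdot 166} = \left(- \frac{1106}{71}\right) \frac{1}{166} = - \frac{553}{5893}$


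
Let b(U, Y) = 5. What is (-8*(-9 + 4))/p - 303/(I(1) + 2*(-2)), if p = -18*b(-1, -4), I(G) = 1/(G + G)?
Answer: 5426/63 ≈ 86.127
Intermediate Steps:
I(G) = 1/(2*G)
p = -90 (p = -18*5 = -90)
(-8*(-9 + 4))/p - 303/(I(1) + 2*(-2)) = -8*(-9 + 4)/(-90) - 303/((1/2)/1 + 2*(-2)) = -8*(-5)*(-1/90) - 303/((1/2)*1 - 4) = 40*(-1/90) - 303/(1/2 - 4) = -4/9 - 303/(-7/2) = -4/9 - 303*(-2/7) = -4/9 + 606/7 = 5426/63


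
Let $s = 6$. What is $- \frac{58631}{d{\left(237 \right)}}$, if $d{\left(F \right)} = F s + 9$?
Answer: $- \frac{58631}{1431} \approx -40.972$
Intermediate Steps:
$d{\left(F \right)} = 9 + 6 F$ ($d{\left(F \right)} = F 6 + 9 = 6 F + 9 = 9 + 6 F$)
$- \frac{58631}{d{\left(237 \right)}} = - \frac{58631}{9 + 6 \cdot 237} = - \frac{58631}{9 + 1422} = - \frac{58631}{1431}$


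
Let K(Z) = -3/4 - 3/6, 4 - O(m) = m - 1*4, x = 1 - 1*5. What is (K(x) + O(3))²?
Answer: 225/16 ≈ 14.063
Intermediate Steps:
x = -4 (x = 1 - 5 = -4)
O(m) = 8 - m (O(m) = 4 - (m - 1*4) = 4 - (m - 4) = 4 - (-4 + m) = 4 + (4 - m) = 8 - m)
K(Z) = -5/4 (K(Z) = -3*¼ - 3*⅙ = -¾ - ½ = -5/4)
(K(x) + O(3))² = (-5/4 + (8 - 1*3))² = (-5/4 + (8 - 3))² = (-5/4 + 5)² = (15/4)² = 225/16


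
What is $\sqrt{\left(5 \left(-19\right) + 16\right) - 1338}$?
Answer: $i \sqrt{1417} \approx 37.643 i$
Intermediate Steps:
$\sqrt{\left(5 \left(-19\right) + 16\right) - 1338} = \sqrt{\left(-95 + 16\right) - 1338} = \sqrt{-79 - 1338} = \sqrt{-1417} = i \sqrt{1417}$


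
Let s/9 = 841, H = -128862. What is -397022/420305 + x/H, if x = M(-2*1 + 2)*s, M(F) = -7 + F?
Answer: -3210225461/6017926990 ≈ -0.53344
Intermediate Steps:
s = 7569 (s = 9*841 = 7569)
x = -52983 (x = (-7 + (-2*1 + 2))*7569 = (-7 + (-2 + 2))*7569 = (-7 + 0)*7569 = -7*7569 = -52983)
-397022/420305 + x/H = -397022/420305 - 52983/(-128862) = -397022*1/420305 - 52983*(-1/128862) = -397022/420305 + 5887/14318 = -3210225461/6017926990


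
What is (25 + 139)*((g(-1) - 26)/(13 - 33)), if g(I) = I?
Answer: 1107/5 ≈ 221.40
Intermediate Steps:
(25 + 139)*((g(-1) - 26)/(13 - 33)) = (25 + 139)*((-1 - 26)/(13 - 33)) = 164*(-27/(-20)) = 164*(-27*(-1/20)) = 164*(27/20) = 1107/5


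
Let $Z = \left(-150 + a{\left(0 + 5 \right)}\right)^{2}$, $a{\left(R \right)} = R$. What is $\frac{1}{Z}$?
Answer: $\frac{1}{21025} \approx 4.7562 \cdot 10^{-5}$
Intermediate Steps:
$Z = 21025$ ($Z = \left(-150 + \left(0 + 5\right)\right)^{2} = \left(-150 + 5\right)^{2} = \left(-145\right)^{2} = 21025$)
$\frac{1}{Z} = \frac{1}{21025}$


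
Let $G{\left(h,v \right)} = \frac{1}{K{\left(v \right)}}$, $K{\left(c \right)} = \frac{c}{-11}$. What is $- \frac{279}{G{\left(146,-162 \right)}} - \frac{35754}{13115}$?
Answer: $- \frac{593165064}{144265} \approx -4111.6$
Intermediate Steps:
$K{\left(c \right)} = - \frac{c}{11}$ ($K{\left(c \right)} = c \left(- \frac{1}{11}\right) = - \frac{c}{11}$)
$G{\left(h,v \right)} = - \frac{11}{v}$ ($G{\left(h,v \right)} = \frac{1}{\left(- \frac{1}{11}\right) v} = - \frac{11}{v}$)
$- \frac{279}{G{\left(146,-162 \right)}} - \frac{35754}{13115} = - \frac{279}{\left(-11\right) \frac{1}{-162}} - \frac{35754}{13115} = - \frac{279}{\left(-11\right) \left(- \frac{1}{162}\right)} - \frac{35754}{13115} = - \frac{279}{\frac{11}{162}} - \frac{35754}{13115} = \left(-279\right) \frac{162}{11} - \frac{35754}{13115} = - \frac{45198}{11} - \frac{35754}{13115} = - \frac{593165064}{144265}$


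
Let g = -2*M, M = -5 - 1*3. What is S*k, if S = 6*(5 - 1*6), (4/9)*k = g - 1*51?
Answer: 945/2 ≈ 472.50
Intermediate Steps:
M = -8 (M = -5 - 3 = -8)
g = 16 (g = -2*(-8) = 16)
k = -315/4 (k = 9*(16 - 1*51)/4 = 9*(16 - 51)/4 = (9/4)*(-35) = -315/4 ≈ -78.750)
S = -6 (S = 6*(5 - 6) = 6*(-1) = -6)
S*k = -6*(-315/4) = 945/2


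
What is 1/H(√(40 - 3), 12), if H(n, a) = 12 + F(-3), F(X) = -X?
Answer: 1/15 ≈ 0.066667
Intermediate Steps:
H(n, a) = 15 (H(n, a) = 12 - 1*(-3) = 12 + 3 = 15)
1/H(√(40 - 3), 12) = 1/15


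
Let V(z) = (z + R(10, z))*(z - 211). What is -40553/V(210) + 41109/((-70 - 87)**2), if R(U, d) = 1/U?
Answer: 10082278979/51787549 ≈ 194.69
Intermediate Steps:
V(z) = (-211 + z)*(1/10 + z) (V(z) = (z + 1/10)*(z - 211) = (z + 1/10)*(-211 + z) = (1/10 + z)*(-211 + z) = (-211 + z)*(1/10 + z))
-40553/V(210) + 41109/((-70 - 87)**2) = -40553/(-211/10 + 210**2 - 2109/10*210) + 41109/((-70 - 87)**2) = -40553/(-211/10 + 44100 - 44289) + 41109/((-157)**2) = -40553/(-2101/10) + 41109/24649 = -40553*(-10/2101) + 41109*(1/24649) = 405530/2101 + 41109/24649 = 10082278979/51787549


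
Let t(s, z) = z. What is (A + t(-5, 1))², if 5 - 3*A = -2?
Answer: 100/9 ≈ 11.111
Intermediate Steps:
A = 7/3 (A = 5/3 - ⅓*(-2) = 5/3 + ⅔ = 7/3 ≈ 2.3333)
(A + t(-5, 1))² = (7/3 + 1)² = (10/3)² = 100/9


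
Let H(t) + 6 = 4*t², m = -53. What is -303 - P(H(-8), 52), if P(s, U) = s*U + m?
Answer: -13250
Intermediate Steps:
H(t) = -6 + 4*t²
P(s, U) = -53 + U*s (P(s, U) = s*U - 53 = U*s - 53 = -53 + U*s)
-303 - P(H(-8), 52) = -303 - (-53 + 52*(-6 + 4*(-8)²)) = -303 - (-53 + 52*(-6 + 4*64)) = -303 - (-53 + 52*(-6 + 256)) = -303 - (-53 + 52*250) = -303 - (-53 + 13000) = -303 - 1*12947 = -303 - 12947 = -13250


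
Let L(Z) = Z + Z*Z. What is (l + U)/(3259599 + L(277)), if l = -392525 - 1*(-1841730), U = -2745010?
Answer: -259161/667321 ≈ -0.38836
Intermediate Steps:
L(Z) = Z + Z²
l = 1449205 (l = -392525 + 1841730 = 1449205)
(l + U)/(3259599 + L(277)) = (1449205 - 2745010)/(3259599 + 277*(1 + 277)) = -1295805/(3259599 + 277*278) = -1295805/(3259599 + 77006) = -1295805/3336605 = -1295805*1/3336605 = -259161/667321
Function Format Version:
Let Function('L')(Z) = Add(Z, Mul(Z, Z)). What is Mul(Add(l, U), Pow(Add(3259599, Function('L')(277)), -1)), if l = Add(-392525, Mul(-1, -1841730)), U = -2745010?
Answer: Rational(-259161, 667321) ≈ -0.38836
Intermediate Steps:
Function('L')(Z) = Add(Z, Pow(Z, 2))
l = 1449205 (l = Add(-392525, 1841730) = 1449205)
Mul(Add(l, U), Pow(Add(3259599, Function('L')(277)), -1)) = Mul(Add(1449205, -2745010), Pow(Add(3259599, Mul(277, Add(1, 277))), -1)) = Mul(-1295805, Pow(Add(3259599, Mul(277, 278)), -1)) = Mul(-1295805, Pow(Add(3259599, 77006), -1)) = Mul(-1295805, Pow(3336605, -1)) = Mul(-1295805, Rational(1, 3336605)) = Rational(-259161, 667321)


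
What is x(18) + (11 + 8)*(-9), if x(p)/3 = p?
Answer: -117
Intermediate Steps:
x(p) = 3*p
x(18) + (11 + 8)*(-9) = 3*18 + (11 + 8)*(-9) = 54 + 19*(-9) = 54 - 171 = -117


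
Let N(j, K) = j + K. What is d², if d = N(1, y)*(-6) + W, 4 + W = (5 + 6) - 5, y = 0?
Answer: 16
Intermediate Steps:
W = 2 (W = -4 + ((5 + 6) - 5) = -4 + (11 - 5) = -4 + 6 = 2)
N(j, K) = K + j
d = -4 (d = (0 + 1)*(-6) + 2 = 1*(-6) + 2 = -6 + 2 = -4)
d² = (-4)² = 16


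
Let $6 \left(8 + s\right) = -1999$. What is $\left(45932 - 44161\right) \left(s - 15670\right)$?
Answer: $- \frac{170134657}{6} \approx -2.8356 \cdot 10^{7}$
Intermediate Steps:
$s = - \frac{2047}{6}$ ($s = -8 + \frac{1}{6} \left(-1999\right) = -8 - \frac{1999}{6} = - \frac{2047}{6} \approx -341.17$)
$\left(45932 - 44161\right) \left(s - 15670\right) = \left(45932 - 44161\right) \left(- \frac{2047}{6} - 15670\right) = 1771 \left(- \frac{96067}{6}\right) = - \frac{170134657}{6}$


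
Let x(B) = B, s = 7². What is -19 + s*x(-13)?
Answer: -656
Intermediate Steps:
s = 49
-19 + s*x(-13) = -19 + 49*(-13) = -19 - 637 = -656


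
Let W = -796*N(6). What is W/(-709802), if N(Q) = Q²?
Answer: 14328/354901 ≈ 0.040372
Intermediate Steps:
W = -28656 (W = -796*6² = -796*36 = -28656)
W/(-709802) = -28656/(-709802) = -28656*(-1/709802) = 14328/354901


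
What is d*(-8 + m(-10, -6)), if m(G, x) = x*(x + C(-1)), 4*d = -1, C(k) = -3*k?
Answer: -5/2 ≈ -2.5000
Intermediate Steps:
d = -¼ (d = (¼)*(-1) = -¼ ≈ -0.25000)
m(G, x) = x*(3 + x) (m(G, x) = x*(x - 3*(-1)) = x*(x + 3) = x*(3 + x))
d*(-8 + m(-10, -6)) = -(-8 - 6*(3 - 6))/4 = -(-8 - 6*(-3))/4 = -(-8 + 18)/4 = -¼*10 = -5/2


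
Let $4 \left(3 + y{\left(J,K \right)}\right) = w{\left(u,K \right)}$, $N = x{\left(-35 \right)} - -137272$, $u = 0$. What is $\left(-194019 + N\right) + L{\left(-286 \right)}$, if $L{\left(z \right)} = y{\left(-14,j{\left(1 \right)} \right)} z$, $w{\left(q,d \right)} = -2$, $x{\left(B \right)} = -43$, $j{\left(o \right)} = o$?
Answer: $-55789$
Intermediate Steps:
$N = 137229$ ($N = -43 - -137272 = -43 + 137272 = 137229$)
$y{\left(J,K \right)} = - \frac{7}{2}$ ($y{\left(J,K \right)} = -3 + \frac{1}{4} \left(-2\right) = -3 - \frac{1}{2} = - \frac{7}{2}$)
$L{\left(z \right)} = - \frac{7 z}{2}$
$\left(-194019 + N\right) + L{\left(-286 \right)} = \left(-194019 + 137229\right) - -1001 = -56790 + 1001 = -55789$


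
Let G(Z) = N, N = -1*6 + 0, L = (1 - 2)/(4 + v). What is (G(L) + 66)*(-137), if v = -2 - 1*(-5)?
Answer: -8220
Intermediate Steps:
v = 3 (v = -2 + 5 = 3)
L = -⅐ (L = (1 - 2)/(4 + 3) = -1/7 = -1*⅐ = -⅐ ≈ -0.14286)
N = -6 (N = -6 + 0 = -6)
G(Z) = -6
(G(L) + 66)*(-137) = (-6 + 66)*(-137) = 60*(-137) = -8220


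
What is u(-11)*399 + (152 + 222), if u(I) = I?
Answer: -4015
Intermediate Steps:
u(-11)*399 + (152 + 222) = -11*399 + (152 + 222) = -4389 + 374 = -4015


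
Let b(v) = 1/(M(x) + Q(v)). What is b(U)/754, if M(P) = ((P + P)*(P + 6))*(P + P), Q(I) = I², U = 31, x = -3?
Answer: 1/806026 ≈ 1.2407e-6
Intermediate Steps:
M(P) = 4*P²*(6 + P) (M(P) = ((2*P)*(6 + P))*(2*P) = (2*P*(6 + P))*(2*P) = 4*P²*(6 + P))
b(v) = 1/(108 + v²) (b(v) = 1/(4*(-3)²*(6 - 3) + v²) = 1/(4*9*3 + v²) = 1/(108 + v²))
b(U)/754 = 1/((108 + 31²)*754) = (1/754)/(108 + 961) = (1/754)/1069 = (1/1069)*(1/754) = 1/806026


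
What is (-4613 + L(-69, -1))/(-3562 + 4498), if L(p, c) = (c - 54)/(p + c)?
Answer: -4967/1008 ≈ -4.9276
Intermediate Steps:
L(p, c) = (-54 + c)/(c + p)
(-4613 + L(-69, -1))/(-3562 + 4498) = (-4613 + (-54 - 1)/(-1 - 69))/(-3562 + 4498) = (-4613 - 55/(-70))/936 = (-4613 - 1/70*(-55))*(1/936) = (-4613 + 11/14)*(1/936) = -64571/14*1/936 = -4967/1008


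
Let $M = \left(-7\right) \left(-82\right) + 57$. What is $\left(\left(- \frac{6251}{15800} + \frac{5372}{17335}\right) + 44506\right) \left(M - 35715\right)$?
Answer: $- \frac{21383449560574213}{13694650} \approx -1.5614 \cdot 10^{9}$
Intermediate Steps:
$M = 631$ ($M = 574 + 57 = 631$)
$\left(\left(- \frac{6251}{15800} + \frac{5372}{17335}\right) + 44506\right) \left(M - 35715\right) = \left(\left(- \frac{6251}{15800} + \frac{5372}{17335}\right) + 44506\right) \left(631 - 35715\right) = \left(\left(\left(-6251\right) \frac{1}{15800} + 5372 \cdot \frac{1}{17335}\right) + 44506\right) \left(-35084\right) = \left(\left(- \frac{6251}{15800} + \frac{5372}{17335}\right) + 44506\right) \left(-35084\right) = \left(- \frac{4696697}{54778600} + 44506\right) \left(-35084\right) = \frac{2437971674903}{54778600} \left(-35084\right) = - \frac{21383449560574213}{13694650}$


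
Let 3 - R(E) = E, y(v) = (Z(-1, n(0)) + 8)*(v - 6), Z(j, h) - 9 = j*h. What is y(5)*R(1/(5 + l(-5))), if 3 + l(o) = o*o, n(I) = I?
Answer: -1360/27 ≈ -50.370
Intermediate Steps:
Z(j, h) = 9 + h*j (Z(j, h) = 9 + j*h = 9 + h*j)
l(o) = -3 + o² (l(o) = -3 + o*o = -3 + o²)
y(v) = -102 + 17*v (y(v) = ((9 + 0*(-1)) + 8)*(v - 6) = ((9 + 0) + 8)*(-6 + v) = (9 + 8)*(-6 + v) = 17*(-6 + v) = -102 + 17*v)
R(E) = 3 - E
y(5)*R(1/(5 + l(-5))) = (-102 + 17*5)*(3 - 1/(5 + (-3 + (-5)²))) = (-102 + 85)*(3 - 1/(5 + (-3 + 25))) = -17*(3 - 1/(5 + 22)) = -17*(3 - 1/27) = -17*80/27 = -1360/27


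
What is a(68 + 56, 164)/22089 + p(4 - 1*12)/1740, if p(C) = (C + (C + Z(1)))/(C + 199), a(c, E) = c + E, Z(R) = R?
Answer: 2119613/163134628 ≈ 0.012993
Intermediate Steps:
a(c, E) = E + c
p(C) = (1 + 2*C)/(199 + C) (p(C) = (C + (C + 1))/(C + 199) = (C + (1 + C))/(199 + C) = (1 + 2*C)/(199 + C))
a(68 + 56, 164)/22089 + p(4 - 1*12)/1740 = (164 + (68 + 56))/22089 + ((1 + 2*(4 - 1*12))/(199 + (4 - 1*12)))/1740 = (164 + 124)*(1/22089) + ((1 + 2*(4 - 12))/(199 + (4 - 12)))*(1/1740) = 288*(1/22089) + ((1 + 2*(-8))/(199 - 8))*(1/1740) = 96/7363 + ((1 - 16)/191)*(1/1740) = 96/7363 + ((1/191)*(-15))*(1/1740) = 96/7363 - 15/191*1/1740 = 96/7363 - 1/22156 = 2119613/163134628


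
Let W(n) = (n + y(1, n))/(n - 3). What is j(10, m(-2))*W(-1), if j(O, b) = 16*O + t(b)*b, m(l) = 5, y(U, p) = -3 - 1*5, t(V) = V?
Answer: 1665/4 ≈ 416.25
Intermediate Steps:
y(U, p) = -8 (y(U, p) = -3 - 5 = -8)
W(n) = (-8 + n)/(-3 + n) (W(n) = (n - 8)/(n - 3) = (-8 + n)/(-3 + n))
j(O, b) = b² + 16*O (j(O, b) = 16*O + b*b = 16*O + b² = b² + 16*O)
j(10, m(-2))*W(-1) = (5² + 16*10)*((-8 - 1)/(-3 - 1)) = (25 + 160)*(-9/(-4)) = 185*(-¼*(-9)) = 185*(9/4) = 1665/4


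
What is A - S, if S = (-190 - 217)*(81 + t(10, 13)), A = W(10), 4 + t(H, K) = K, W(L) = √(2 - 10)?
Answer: 36630 + 2*I*√2 ≈ 36630.0 + 2.8284*I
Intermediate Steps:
W(L) = 2*I*√2 (W(L) = √(-8) = 2*I*√2)
t(H, K) = -4 + K
A = 2*I*√2 ≈ 2.8284*I
S = -36630 (S = (-190 - 217)*(81 + (-4 + 13)) = -407*(81 + 9) = -407*90 = -36630)
A - S = 2*I*√2 - 1*(-36630) = 2*I*√2 + 36630 = 36630 + 2*I*√2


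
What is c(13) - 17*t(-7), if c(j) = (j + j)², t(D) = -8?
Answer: 812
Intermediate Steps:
c(j) = 4*j² (c(j) = (2*j)² = 4*j²)
c(13) - 17*t(-7) = 4*13² - 17*(-8) = 4*169 + 136 = 676 + 136 = 812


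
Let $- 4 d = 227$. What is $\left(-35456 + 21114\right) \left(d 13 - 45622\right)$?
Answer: $\frac{1329783069}{2} \approx 6.6489 \cdot 10^{8}$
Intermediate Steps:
$d = - \frac{227}{4}$ ($d = \left(- \frac{1}{4}\right) 227 = - \frac{227}{4} \approx -56.75$)
$\left(-35456 + 21114\right) \left(d 13 - 45622\right) = \left(-35456 + 21114\right) \left(\left(- \frac{227}{4}\right) 13 - 45622\right) = - 14342 \left(- \frac{2951}{4} - 45622\right) = \left(-14342\right) \left(- \frac{185439}{4}\right) = \frac{1329783069}{2}$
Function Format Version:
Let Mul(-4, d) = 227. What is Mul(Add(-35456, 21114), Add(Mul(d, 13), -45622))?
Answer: Rational(1329783069, 2) ≈ 6.6489e+8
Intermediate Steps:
d = Rational(-227, 4) (d = Mul(Rational(-1, 4), 227) = Rational(-227, 4) ≈ -56.750)
Mul(Add(-35456, 21114), Add(Mul(d, 13), -45622)) = Mul(Add(-35456, 21114), Add(Mul(Rational(-227, 4), 13), -45622)) = Mul(-14342, Add(Rational(-2951, 4), -45622)) = Mul(-14342, Rational(-185439, 4)) = Rational(1329783069, 2)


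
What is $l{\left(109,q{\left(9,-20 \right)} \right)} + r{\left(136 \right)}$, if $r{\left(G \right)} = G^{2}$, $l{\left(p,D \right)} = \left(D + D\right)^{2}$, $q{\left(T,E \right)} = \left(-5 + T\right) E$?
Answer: $44096$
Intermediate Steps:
$q{\left(T,E \right)} = E \left(-5 + T\right)$
$l{\left(p,D \right)} = 4 D^{2}$ ($l{\left(p,D \right)} = \left(2 D\right)^{2} = 4 D^{2}$)
$l{\left(109,q{\left(9,-20 \right)} \right)} + r{\left(136 \right)} = 4 \left(- 20 \left(-5 + 9\right)\right)^{2} + 136^{2} = 4 \left(\left(-20\right) 4\right)^{2} + 18496 = 4 \left(-80\right)^{2} + 18496 = 4 \cdot 6400 + 18496 = 25600 + 18496 = 44096$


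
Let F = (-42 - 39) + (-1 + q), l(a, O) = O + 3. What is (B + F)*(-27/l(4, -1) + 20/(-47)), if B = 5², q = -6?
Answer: 82467/94 ≈ 877.31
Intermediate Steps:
l(a, O) = 3 + O
F = -88 (F = (-42 - 39) + (-1 - 6) = -81 - 7 = -88)
B = 25
(B + F)*(-27/l(4, -1) + 20/(-47)) = (25 - 88)*(-27/(3 - 1) + 20/(-47)) = -63*(-27/2 + 20*(-1/47)) = -63*(-27*½ - 20/47) = -63*(-27/2 - 20/47) = -63*(-1309/94) = 82467/94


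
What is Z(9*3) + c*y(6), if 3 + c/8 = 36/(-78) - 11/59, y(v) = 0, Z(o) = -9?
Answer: -9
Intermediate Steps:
c = -22384/767 (c = -24 + 8*(36/(-78) - 11/59) = -24 + 8*(36*(-1/78) - 11*1/59) = -24 + 8*(-6/13 - 11/59) = -24 + 8*(-497/767) = -24 - 3976/767 = -22384/767 ≈ -29.184)
Z(9*3) + c*y(6) = -9 - 22384/767*0 = -9 + 0 = -9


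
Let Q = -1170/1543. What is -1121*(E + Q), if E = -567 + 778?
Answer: -363655763/1543 ≈ -2.3568e+5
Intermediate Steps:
E = 211
Q = -1170/1543 (Q = -1170*1/1543 = -1170/1543 ≈ -0.75826)
-1121*(E + Q) = -1121*(211 - 1170/1543) = -1121*324403/1543 = -363655763/1543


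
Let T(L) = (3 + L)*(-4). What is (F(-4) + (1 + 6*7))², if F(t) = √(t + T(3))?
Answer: 1821 + 172*I*√7 ≈ 1821.0 + 455.07*I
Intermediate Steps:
T(L) = -12 - 4*L
F(t) = √(-24 + t) (F(t) = √(t + (-12 - 4*3)) = √(t + (-12 - 12)) = √(t - 24) = √(-24 + t))
(F(-4) + (1 + 6*7))² = (√(-24 - 4) + (1 + 6*7))² = (√(-28) + (1 + 42))² = (2*I*√7 + 43)² = (43 + 2*I*√7)²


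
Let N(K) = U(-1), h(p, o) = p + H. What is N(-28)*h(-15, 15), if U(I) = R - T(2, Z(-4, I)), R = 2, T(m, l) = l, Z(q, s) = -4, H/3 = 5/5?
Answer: -72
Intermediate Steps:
H = 3 (H = 3*(5/5) = 3*(5*(⅕)) = 3*1 = 3)
h(p, o) = 3 + p (h(p, o) = p + 3 = 3 + p)
U(I) = 6 (U(I) = 2 - 1*(-4) = 2 + 4 = 6)
N(K) = 6
N(-28)*h(-15, 15) = 6*(3 - 15) = 6*(-12) = -72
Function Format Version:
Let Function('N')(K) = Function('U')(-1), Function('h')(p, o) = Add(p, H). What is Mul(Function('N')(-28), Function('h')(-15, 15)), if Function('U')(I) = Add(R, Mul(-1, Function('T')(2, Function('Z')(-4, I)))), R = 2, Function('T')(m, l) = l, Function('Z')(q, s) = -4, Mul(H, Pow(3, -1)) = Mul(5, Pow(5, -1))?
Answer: -72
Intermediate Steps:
H = 3 (H = Mul(3, Mul(5, Pow(5, -1))) = Mul(3, Mul(5, Rational(1, 5))) = Mul(3, 1) = 3)
Function('h')(p, o) = Add(3, p) (Function('h')(p, o) = Add(p, 3) = Add(3, p))
Function('U')(I) = 6 (Function('U')(I) = Add(2, Mul(-1, -4)) = Add(2, 4) = 6)
Function('N')(K) = 6
Mul(Function('N')(-28), Function('h')(-15, 15)) = Mul(6, Add(3, -15)) = Mul(6, -12) = -72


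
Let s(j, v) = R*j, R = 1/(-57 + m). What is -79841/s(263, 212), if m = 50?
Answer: 558887/263 ≈ 2125.0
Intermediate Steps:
R = -⅐ (R = 1/(-57 + 50) = 1/(-7) = -⅐ ≈ -0.14286)
s(j, v) = -j/7
-79841/s(263, 212) = -79841/((-⅐*263)) = -79841/(-263/7) = -79841*(-7/263) = 558887/263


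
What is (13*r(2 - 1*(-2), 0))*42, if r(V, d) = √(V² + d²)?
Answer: 2184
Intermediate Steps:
(13*r(2 - 1*(-2), 0))*42 = (13*√((2 - 1*(-2))² + 0²))*42 = (13*√((2 + 2)² + 0))*42 = (13*√(4² + 0))*42 = (13*√(16 + 0))*42 = (13*√16)*42 = (13*4)*42 = 52*42 = 2184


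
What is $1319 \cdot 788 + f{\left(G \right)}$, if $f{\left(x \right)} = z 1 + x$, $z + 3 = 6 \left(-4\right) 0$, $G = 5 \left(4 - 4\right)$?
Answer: $1039369$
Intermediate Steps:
$G = 0$ ($G = 5 \cdot 0 = 0$)
$z = -3$ ($z = -3 + 6 \left(-4\right) 0 = -3 - 0 = -3 + 0 = -3$)
$f{\left(x \right)} = -3 + x$ ($f{\left(x \right)} = \left(-3\right) 1 + x = -3 + x$)
$1319 \cdot 788 + f{\left(G \right)} = 1319 \cdot 788 + \left(-3 + 0\right) = 1039372 - 3 = 1039369$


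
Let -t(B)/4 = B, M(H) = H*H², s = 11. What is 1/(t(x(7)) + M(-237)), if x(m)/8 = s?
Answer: -1/13312405 ≈ -7.5118e-8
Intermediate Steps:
M(H) = H³
x(m) = 88 (x(m) = 8*11 = 88)
t(B) = -4*B
1/(t(x(7)) + M(-237)) = 1/(-4*88 + (-237)³) = 1/(-352 - 13312053) = 1/(-13312405) = -1/13312405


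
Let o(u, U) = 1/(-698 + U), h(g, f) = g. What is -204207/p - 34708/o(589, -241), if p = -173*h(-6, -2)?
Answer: 11276352883/346 ≈ 3.2591e+7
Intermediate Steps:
p = 1038 (p = -173*(-6) = 1038)
-204207/p - 34708/o(589, -241) = -204207/1038 - 34708/(1/(-698 - 241)) = -204207*1/1038 - 34708/(1/(-939)) = -68069/346 - 34708/(-1/939) = -68069/346 - 34708*(-939) = -68069/346 + 32590812 = 11276352883/346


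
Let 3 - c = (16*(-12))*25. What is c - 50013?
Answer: -45210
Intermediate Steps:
c = 4803 (c = 3 - 16*(-12)*25 = 3 - (-192)*25 = 3 - 1*(-4800) = 3 + 4800 = 4803)
c - 50013 = 4803 - 50013 = -45210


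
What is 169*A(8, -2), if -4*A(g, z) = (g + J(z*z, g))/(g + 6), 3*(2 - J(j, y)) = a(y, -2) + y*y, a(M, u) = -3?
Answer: 5239/168 ≈ 31.185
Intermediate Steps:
J(j, y) = 3 - y²/3 (J(j, y) = 2 - (-3 + y*y)/3 = 2 - (-3 + y²)/3 = 2 + (1 - y²/3) = 3 - y²/3)
A(g, z) = -(3 + g - g²/3)/(4*(6 + g)) (A(g, z) = -(g + (3 - g²/3))/(4*(g + 6)) = -(3 + g - g²/3)/(4*(6 + g)))
169*A(8, -2) = 169*((-9 + 8² - 3*8)/(12*(6 + 8))) = 169*((1/12)*(-9 + 64 - 24)/14) = 169*((1/12)*(1/14)*31) = 169*(31/168) = 5239/168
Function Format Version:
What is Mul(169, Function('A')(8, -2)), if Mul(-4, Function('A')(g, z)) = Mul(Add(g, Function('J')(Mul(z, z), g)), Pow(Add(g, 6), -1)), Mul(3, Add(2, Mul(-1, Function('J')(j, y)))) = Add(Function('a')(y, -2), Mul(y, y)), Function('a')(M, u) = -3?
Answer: Rational(5239, 168) ≈ 31.185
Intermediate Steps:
Function('J')(j, y) = Add(3, Mul(Rational(-1, 3), Pow(y, 2))) (Function('J')(j, y) = Add(2, Mul(Rational(-1, 3), Add(-3, Mul(y, y)))) = Add(2, Mul(Rational(-1, 3), Add(-3, Pow(y, 2)))) = Add(2, Add(1, Mul(Rational(-1, 3), Pow(y, 2)))) = Add(3, Mul(Rational(-1, 3), Pow(y, 2))))
Function('A')(g, z) = Mul(Rational(-1, 4), Pow(Add(6, g), -1), Add(3, g, Mul(Rational(-1, 3), Pow(g, 2)))) (Function('A')(g, z) = Mul(Rational(-1, 4), Mul(Add(g, Add(3, Mul(Rational(-1, 3), Pow(g, 2)))), Pow(Add(g, 6), -1))) = Mul(Rational(-1, 4), Mul(Add(3, g, Mul(Rational(-1, 3), Pow(g, 2))), Pow(Add(6, g), -1))) = Mul(Rational(-1, 4), Mul(Pow(Add(6, g), -1), Add(3, g, Mul(Rational(-1, 3), Pow(g, 2))))) = Mul(Rational(-1, 4), Pow(Add(6, g), -1), Add(3, g, Mul(Rational(-1, 3), Pow(g, 2)))))
Mul(169, Function('A')(8, -2)) = Mul(169, Mul(Rational(1, 12), Pow(Add(6, 8), -1), Add(-9, Pow(8, 2), Mul(-3, 8)))) = Mul(169, Mul(Rational(1, 12), Pow(14, -1), Add(-9, 64, -24))) = Mul(169, Mul(Rational(1, 12), Rational(1, 14), 31)) = Mul(169, Rational(31, 168)) = Rational(5239, 168)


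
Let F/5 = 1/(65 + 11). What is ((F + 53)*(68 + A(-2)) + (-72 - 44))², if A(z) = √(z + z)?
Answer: 17596740707/1444 + 267617781*I/361 ≈ 1.2186e+7 + 7.4132e+5*I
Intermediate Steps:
A(z) = √2*√z (A(z) = √(2*z) = √2*√z)
F = 5/76 (F = 5/(65 + 11) = 5/76 ≈ 0.065789)
((F + 53)*(68 + A(-2)) + (-72 - 44))² = ((5/76 + 53)*(68 + √2*√(-2)) + (-72 - 44))² = (4033*(68 + √2*(I*√2))/76 - 116)² = (4033*(68 + 2*I)/76 - 116)² = ((68561/19 + 4033*I/38) - 116)² = (66357/19 + 4033*I/38)²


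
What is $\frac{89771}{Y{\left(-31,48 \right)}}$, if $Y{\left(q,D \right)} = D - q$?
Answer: $\frac{89771}{79} \approx 1136.3$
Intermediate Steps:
$\frac{89771}{Y{\left(-31,48 \right)}} = \frac{89771}{48 - -31} = \frac{89771}{48 + 31} = \frac{89771}{79}$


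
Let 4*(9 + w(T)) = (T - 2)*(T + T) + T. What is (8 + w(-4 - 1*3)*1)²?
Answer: 13225/16 ≈ 826.56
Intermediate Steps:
w(T) = -9 + T/4 + T*(-2 + T)/2 (w(T) = -9 + ((T - 2)*(T + T) + T)/4 = -9 + ((-2 + T)*(2*T) + T)/4 = -9 + (2*T*(-2 + T) + T)/4 = -9 + (T + 2*T*(-2 + T))/4 = -9 + (T/4 + T*(-2 + T)/2) = -9 + T/4 + T*(-2 + T)/2)
(8 + w(-4 - 1*3)*1)² = (8 + (-9 + (-4 - 1*3)²/2 - 3*(-4 - 1*3)/4)*1)² = (8 + (-9 + (-4 - 3)²/2 - 3*(-4 - 3)/4)*1)² = (8 + (-9 + (½)*(-7)² - ¾*(-7))*1)² = (8 + (-9 + (½)*49 + 21/4)*1)² = (8 + (-9 + 49/2 + 21/4)*1)² = (8 + (83/4)*1)² = (8 + 83/4)² = (115/4)² = 13225/16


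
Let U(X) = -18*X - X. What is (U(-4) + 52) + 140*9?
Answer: 1388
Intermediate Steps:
U(X) = -19*X (U(X) = -18*X - X = -19*X)
(U(-4) + 52) + 140*9 = (-19*(-4) + 52) + 140*9 = (76 + 52) + 1260 = 128 + 1260 = 1388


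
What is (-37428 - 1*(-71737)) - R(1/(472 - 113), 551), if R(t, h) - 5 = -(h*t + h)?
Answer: 12513496/359 ≈ 34857.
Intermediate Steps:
R(t, h) = 5 - h - h*t (R(t, h) = 5 - (h*t + h) = 5 - (h + h*t) = 5 + (-h - h*t) = 5 - h - h*t)
(-37428 - 1*(-71737)) - R(1/(472 - 113), 551) = (-37428 - 1*(-71737)) - (5 - 1*551 - 1*551/(472 - 113)) = (-37428 + 71737) - (5 - 551 - 1*551/359) = 34309 - (5 - 551 - 1*551*1/359) = 34309 - (5 - 551 - 551/359) = 34309 - 1*(-196565/359) = 34309 + 196565/359 = 12513496/359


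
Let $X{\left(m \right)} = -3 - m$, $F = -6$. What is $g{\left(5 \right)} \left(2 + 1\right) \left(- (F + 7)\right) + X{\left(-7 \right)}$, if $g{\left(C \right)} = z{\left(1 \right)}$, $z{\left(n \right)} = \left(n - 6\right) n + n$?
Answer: $16$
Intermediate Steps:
$z{\left(n \right)} = n + n \left(-6 + n\right)$ ($z{\left(n \right)} = \left(n - 6\right) n + n = \left(-6 + n\right) n + n = n \left(-6 + n\right) + n = n + n \left(-6 + n\right)$)
$g{\left(C \right)} = -4$ ($g{\left(C \right)} = 1 \left(-5 + 1\right) = 1 \left(-4\right) = -4$)
$g{\left(5 \right)} \left(2 + 1\right) \left(- (F + 7)\right) + X{\left(-7 \right)} = - 4 \left(2 + 1\right) \left(- (-6 + 7)\right) - -4 = \left(-4\right) 3 \left(\left(-1\right) 1\right) + \left(-3 + 7\right) = \left(-12\right) \left(-1\right) + 4 = 12 + 4 = 16$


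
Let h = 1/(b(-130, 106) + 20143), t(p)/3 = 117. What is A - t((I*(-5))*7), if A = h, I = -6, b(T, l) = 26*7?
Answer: -7134074/20325 ≈ -351.00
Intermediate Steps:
b(T, l) = 182
t(p) = 351 (t(p) = 3*117 = 351)
h = 1/20325 (h = 1/(182 + 20143) = 1/20325 ≈ 4.9200e-5)
A = 1/20325 ≈ 4.9200e-5
A - t((I*(-5))*7) = 1/20325 - 1*351 = 1/20325 - 351 = -7134074/20325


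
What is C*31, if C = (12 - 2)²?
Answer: 3100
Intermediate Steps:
C = 100 (C = 10² = 100)
C*31 = 100*31 = 3100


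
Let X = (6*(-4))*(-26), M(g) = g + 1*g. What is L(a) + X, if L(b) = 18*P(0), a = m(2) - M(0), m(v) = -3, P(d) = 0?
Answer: 624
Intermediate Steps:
M(g) = 2*g (M(g) = g + g = 2*g)
a = -3 (a = -3 - 2*0 = -3 - 1*0 = -3 + 0 = -3)
X = 624 (X = -24*(-26) = 624)
L(b) = 0 (L(b) = 18*0 = 0)
L(a) + X = 0 + 624 = 624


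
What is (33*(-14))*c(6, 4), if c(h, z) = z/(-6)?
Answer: 308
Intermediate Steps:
c(h, z) = -z/6 (c(h, z) = z*(-⅙) = -z/6)
(33*(-14))*c(6, 4) = (33*(-14))*(-⅙*4) = -462*(-⅔) = 308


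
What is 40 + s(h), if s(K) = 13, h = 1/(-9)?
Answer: 53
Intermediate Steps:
h = -1/9 ≈ -0.11111
40 + s(h) = 40 + 13 = 53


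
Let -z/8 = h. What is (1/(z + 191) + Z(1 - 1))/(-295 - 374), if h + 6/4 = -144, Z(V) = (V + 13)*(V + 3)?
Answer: -52846/906495 ≈ -0.058297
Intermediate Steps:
Z(V) = (3 + V)*(13 + V) (Z(V) = (13 + V)*(3 + V) = (3 + V)*(13 + V))
h = -291/2 (h = -3/2 - 144 = -291/2 ≈ -145.50)
z = 1164 (z = -8*(-291/2) = 1164)
(1/(z + 191) + Z(1 - 1))/(-295 - 374) = (1/(1164 + 191) + (39 + (1 - 1)**2 + 16*(1 - 1)))/(-295 - 374) = (1/1355 + (39 + 0**2 + 16*0))/(-669) = (1/1355 + (39 + 0 + 0))*(-1/669) = (1/1355 + 39)*(-1/669) = (52846/1355)*(-1/669) = -52846/906495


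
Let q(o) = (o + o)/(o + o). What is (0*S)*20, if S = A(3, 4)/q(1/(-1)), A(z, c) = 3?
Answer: 0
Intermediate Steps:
q(o) = 1 (q(o) = (2*o)/((2*o)) = (2*o)*(1/(2*o)) = 1)
S = 3 (S = 3/1 = 3*1 = 3)
(0*S)*20 = (0*3)*20 = 0*20 = 0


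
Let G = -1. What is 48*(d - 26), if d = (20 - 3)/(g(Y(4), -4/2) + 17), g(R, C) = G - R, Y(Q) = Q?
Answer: -1180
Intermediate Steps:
g(R, C) = -1 - R
d = 17/12 (d = (20 - 3)/((-1 - 1*4) + 17) = 17/((-1 - 4) + 17) = 17/(-5 + 17) = 17/12 ≈ 1.4167)
48*(d - 26) = 48*(17/12 - 26) = 48*(-295/12) = -1180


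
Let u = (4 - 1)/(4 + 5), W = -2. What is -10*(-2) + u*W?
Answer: 58/3 ≈ 19.333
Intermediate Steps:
u = ⅓ (u = 3/9 = 3*(⅑) = ⅓ ≈ 0.33333)
-10*(-2) + u*W = -10*(-2) + (⅓)*(-2) = 20 - ⅔ = 58/3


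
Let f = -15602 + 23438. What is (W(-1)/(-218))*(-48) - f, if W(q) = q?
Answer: -854148/109 ≈ -7836.2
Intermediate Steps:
f = 7836
(W(-1)/(-218))*(-48) - f = -1/(-218)*(-48) - 1*7836 = -1*(-1/218)*(-48) - 7836 = (1/218)*(-48) - 7836 = -24/109 - 7836 = -854148/109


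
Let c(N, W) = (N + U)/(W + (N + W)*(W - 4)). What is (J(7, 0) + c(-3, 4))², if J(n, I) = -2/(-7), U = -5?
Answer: 144/49 ≈ 2.9388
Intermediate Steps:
J(n, I) = 2/7 (J(n, I) = -2*(-⅐) = 2/7)
c(N, W) = (-5 + N)/(W + (-4 + W)*(N + W)) (c(N, W) = (N - 5)/(W + (N + W)*(W - 4)) = (-5 + N)/(W + (N + W)*(-4 + W)) = (-5 + N)/(W + (-4 + W)*(N + W)))
(J(7, 0) + c(-3, 4))² = (2/7 + (-5 - 3)/(4² - 4*(-3) - 3*4 - 3*4))² = (2/7 - 8/(16 + 12 - 12 - 12))² = (2/7 - 8/4)² = (2/7 + (¼)*(-8))² = (2/7 - 2)² = (-12/7)² = 144/49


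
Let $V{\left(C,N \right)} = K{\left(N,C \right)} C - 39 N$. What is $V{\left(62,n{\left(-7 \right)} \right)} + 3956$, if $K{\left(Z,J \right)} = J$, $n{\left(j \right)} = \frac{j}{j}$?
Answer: $7761$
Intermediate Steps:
$n{\left(j \right)} = 1$
$V{\left(C,N \right)} = C^{2} - 39 N$ ($V{\left(C,N \right)} = C C - 39 N = C^{2} - 39 N$)
$V{\left(62,n{\left(-7 \right)} \right)} + 3956 = \left(62^{2} - 39\right) + 3956 = \left(3844 - 39\right) + 3956 = 3805 + 3956 = 7761$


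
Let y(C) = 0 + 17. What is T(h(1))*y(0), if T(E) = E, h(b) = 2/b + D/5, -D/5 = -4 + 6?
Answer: 0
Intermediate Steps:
D = -10 (D = -5*(-4 + 6) = -5*2 = -10)
y(C) = 17
h(b) = -2 + 2/b (h(b) = 2/b - 10/5 = 2/b - 10*⅕ = 2/b - 2 = -2 + 2/b)
T(h(1))*y(0) = (-2 + 2/1)*17 = (-2 + 2*1)*17 = (-2 + 2)*17 = 0*17 = 0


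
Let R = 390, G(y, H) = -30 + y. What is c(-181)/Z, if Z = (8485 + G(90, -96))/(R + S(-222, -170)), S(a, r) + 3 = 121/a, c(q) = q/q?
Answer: 85793/1896990 ≈ 0.045226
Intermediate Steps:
c(q) = 1
S(a, r) = -3 + 121/a
Z = 1896990/85793 (Z = (8485 + (-30 + 90))/(390 + (-3 + 121/(-222))) = (8485 + 60)/(390 + (-3 + 121*(-1/222))) = 8545/(390 + (-3 - 121/222)) = 8545/(390 - 787/222) = 8545/(85793/222) = 8545*(222/85793) = 1896990/85793 ≈ 22.111)
c(-181)/Z = 1/(1896990/85793) = 1*(85793/1896990) = 85793/1896990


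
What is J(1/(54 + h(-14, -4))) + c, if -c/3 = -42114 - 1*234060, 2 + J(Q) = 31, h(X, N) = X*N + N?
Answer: 828551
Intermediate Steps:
h(X, N) = N + N*X (h(X, N) = N*X + N = N + N*X)
J(Q) = 29 (J(Q) = -2 + 31 = 29)
c = 828522 (c = -3*(-42114 - 1*234060) = -3*(-42114 - 234060) = -3*(-276174) = 828522)
J(1/(54 + h(-14, -4))) + c = 29 + 828522 = 828551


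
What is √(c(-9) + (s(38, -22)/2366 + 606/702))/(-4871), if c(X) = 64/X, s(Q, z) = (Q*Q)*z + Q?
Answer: -I*√1465142/1329783 ≈ -0.00091025*I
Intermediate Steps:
s(Q, z) = Q + z*Q² (s(Q, z) = Q²*z + Q = z*Q² + Q = Q + z*Q²)
√(c(-9) + (s(38, -22)/2366 + 606/702))/(-4871) = √(64/(-9) + ((38*(1 + 38*(-22)))/2366 + 606/702))/(-4871) = √(64*(-⅑) + ((38*(1 - 836))*(1/2366) + 606*(1/702)))*(-1/4871) = √(-64/9 + ((38*(-835))*(1/2366) + 101/117))*(-1/4871) = √(-64/9 + (-31730*1/2366 + 101/117))*(-1/4871) = √(-64/9 + (-15865/1183 + 101/117))*(-1/4871) = √(-64/9 - 133594/10647)*(-1/4871) = √(-209306/10647)*(-1/4871) = (I*√1465142/273)*(-1/4871) = -I*√1465142/1329783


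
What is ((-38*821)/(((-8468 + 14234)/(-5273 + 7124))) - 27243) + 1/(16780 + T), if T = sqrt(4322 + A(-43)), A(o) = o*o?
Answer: -10081365438815694/270581302069 - 11*sqrt(51)/281562229 ≈ -37258.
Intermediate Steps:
A(o) = o**2
T = 11*sqrt(51) (T = sqrt(4322 + (-43)**2) = sqrt(4322 + 1849) = sqrt(6171) = 11*sqrt(51) ≈ 78.556)
((-38*821)/(((-8468 + 14234)/(-5273 + 7124))) - 27243) + 1/(16780 + T) = ((-38*821)/(((-8468 + 14234)/(-5273 + 7124))) - 27243) + 1/(16780 + 11*sqrt(51)) = (-31198/(5766/1851) - 27243) + 1/(16780 + 11*sqrt(51)) = (-31198/(5766*(1/1851)) - 27243) + 1/(16780 + 11*sqrt(51)) = (-31198/1922/617 - 27243) + 1/(16780 + 11*sqrt(51)) = (-31198*617/1922 - 27243) + 1/(16780 + 11*sqrt(51)) = (-9624583/961 - 27243) + 1/(16780 + 11*sqrt(51)) = -35805106/961 + 1/(16780 + 11*sqrt(51))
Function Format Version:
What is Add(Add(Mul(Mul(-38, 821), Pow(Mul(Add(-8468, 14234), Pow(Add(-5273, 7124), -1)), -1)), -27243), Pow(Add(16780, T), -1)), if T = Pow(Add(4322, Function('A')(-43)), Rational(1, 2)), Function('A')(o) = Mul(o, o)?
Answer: Add(Rational(-10081365438815694, 270581302069), Mul(Rational(-11, 281562229), Pow(51, Rational(1, 2)))) ≈ -37258.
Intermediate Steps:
Function('A')(o) = Pow(o, 2)
T = Mul(11, Pow(51, Rational(1, 2))) (T = Pow(Add(4322, Pow(-43, 2)), Rational(1, 2)) = Pow(Add(4322, 1849), Rational(1, 2)) = Pow(6171, Rational(1, 2)) = Mul(11, Pow(51, Rational(1, 2))) ≈ 78.556)
Add(Add(Mul(Mul(-38, 821), Pow(Mul(Add(-8468, 14234), Pow(Add(-5273, 7124), -1)), -1)), -27243), Pow(Add(16780, T), -1)) = Add(Add(Mul(Mul(-38, 821), Pow(Mul(Add(-8468, 14234), Pow(Add(-5273, 7124), -1)), -1)), -27243), Pow(Add(16780, Mul(11, Pow(51, Rational(1, 2)))), -1)) = Add(Add(Mul(-31198, Pow(Mul(5766, Pow(1851, -1)), -1)), -27243), Pow(Add(16780, Mul(11, Pow(51, Rational(1, 2)))), -1)) = Add(Add(Mul(-31198, Pow(Mul(5766, Rational(1, 1851)), -1)), -27243), Pow(Add(16780, Mul(11, Pow(51, Rational(1, 2)))), -1)) = Add(Add(Mul(-31198, Pow(Rational(1922, 617), -1)), -27243), Pow(Add(16780, Mul(11, Pow(51, Rational(1, 2)))), -1)) = Add(Add(Mul(-31198, Rational(617, 1922)), -27243), Pow(Add(16780, Mul(11, Pow(51, Rational(1, 2)))), -1)) = Add(Add(Rational(-9624583, 961), -27243), Pow(Add(16780, Mul(11, Pow(51, Rational(1, 2)))), -1)) = Add(Rational(-35805106, 961), Pow(Add(16780, Mul(11, Pow(51, Rational(1, 2)))), -1))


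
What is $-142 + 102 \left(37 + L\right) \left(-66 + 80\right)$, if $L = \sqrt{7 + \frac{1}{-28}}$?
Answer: $52694 + 102 \sqrt{1365} \approx 56463.0$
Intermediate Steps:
$L = \frac{\sqrt{1365}}{14}$ ($L = \sqrt{7 - \frac{1}{28}} = \sqrt{\frac{195}{28}} = \frac{\sqrt{1365}}{14} \approx 2.639$)
$-142 + 102 \left(37 + L\right) \left(-66 + 80\right) = -142 + 102 \left(37 + \frac{\sqrt{1365}}{14}\right) \left(-66 + 80\right) = -142 + 102 \left(37 + \frac{\sqrt{1365}}{14}\right) 14 = -142 + 102 \left(518 + \sqrt{1365}\right) = -142 + \left(52836 + 102 \sqrt{1365}\right) = 52694 + 102 \sqrt{1365}$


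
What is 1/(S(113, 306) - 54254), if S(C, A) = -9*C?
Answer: -1/55271 ≈ -1.8093e-5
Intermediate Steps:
1/(S(113, 306) - 54254) = 1/(-9*113 - 54254) = 1/(-1017 - 54254) = 1/(-55271) = -1/55271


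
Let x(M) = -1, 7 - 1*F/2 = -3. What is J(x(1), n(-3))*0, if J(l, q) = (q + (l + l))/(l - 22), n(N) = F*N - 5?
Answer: 0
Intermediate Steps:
F = 20 (F = 14 - 2*(-3) = 14 + 6 = 20)
n(N) = -5 + 20*N (n(N) = 20*N - 5 = -5 + 20*N)
J(l, q) = (q + 2*l)/(-22 + l)
J(x(1), n(-3))*0 = (((-5 + 20*(-3)) + 2*(-1))/(-22 - 1))*0 = (((-5 - 60) - 2)/(-23))*0 = -(-65 - 2)/23*0 = -1/23*(-67)*0 = (67/23)*0 = 0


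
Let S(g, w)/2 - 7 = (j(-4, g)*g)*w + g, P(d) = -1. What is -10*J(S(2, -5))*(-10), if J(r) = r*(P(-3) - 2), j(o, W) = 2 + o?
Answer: -17400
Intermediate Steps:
S(g, w) = 14 + 2*g - 4*g*w (S(g, w) = 14 + 2*(((2 - 4)*g)*w + g) = 14 + 2*((-2*g)*w + g) = 14 + 2*(-2*g*w + g) = 14 + 2*(g - 2*g*w) = 14 + (2*g - 4*g*w) = 14 + 2*g - 4*g*w)
J(r) = -3*r (J(r) = r*(-1 - 2) = r*(-3) = -3*r)
-10*J(S(2, -5))*(-10) = -(-30)*(14 + 2*2 - 4*2*(-5))*(-10) = -(-30)*(14 + 4 + 40)*(-10) = -(-30)*58*(-10) = -10*(-174)*(-10) = 1740*(-10) = -17400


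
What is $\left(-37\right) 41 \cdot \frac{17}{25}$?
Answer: $- \frac{25789}{25} \approx -1031.6$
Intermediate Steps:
$\left(-37\right) 41 \cdot \frac{17}{25} = - 1517 \cdot 17 \cdot \frac{1}{25} = \left(-1517\right) \frac{17}{25} = - \frac{25789}{25}$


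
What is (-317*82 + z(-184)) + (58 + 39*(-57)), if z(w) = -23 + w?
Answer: -28366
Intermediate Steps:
(-317*82 + z(-184)) + (58 + 39*(-57)) = (-317*82 + (-23 - 184)) + (58 + 39*(-57)) = (-25994 - 207) + (58 - 2223) = -26201 - 2165 = -28366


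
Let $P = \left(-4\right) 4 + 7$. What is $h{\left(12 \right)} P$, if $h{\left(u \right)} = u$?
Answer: $-108$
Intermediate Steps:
$P = -9$ ($P = -16 + 7 = -9$)
$h{\left(12 \right)} P = 12 \left(-9\right) = -108$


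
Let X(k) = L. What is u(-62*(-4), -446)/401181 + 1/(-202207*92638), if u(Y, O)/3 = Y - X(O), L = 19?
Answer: 4289639789387/2504981126629982 ≈ 0.0017124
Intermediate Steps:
X(k) = 19
u(Y, O) = -57 + 3*Y (u(Y, O) = 3*(Y - 1*19) = 3*(Y - 19) = 3*(-19 + Y) = -57 + 3*Y)
u(-62*(-4), -446)/401181 + 1/(-202207*92638) = (-57 + 3*(-62*(-4)))/401181 + 1/(-202207*92638) = (-57 + 3*248)*(1/401181) - 1/202207*1/92638 = (-57 + 744)*(1/401181) - 1/18732052066 = 687*(1/401181) - 1/18732052066 = 229/133727 - 1/18732052066 = 4289639789387/2504981126629982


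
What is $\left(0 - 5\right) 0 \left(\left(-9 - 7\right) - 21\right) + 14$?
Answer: $14$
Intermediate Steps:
$\left(0 - 5\right) 0 \left(\left(-9 - 7\right) - 21\right) + 14 = \left(-5\right) 0 \left(-16 - 21\right) + 14 = 0 \left(-37\right) + 14 = 0 + 14 = 14$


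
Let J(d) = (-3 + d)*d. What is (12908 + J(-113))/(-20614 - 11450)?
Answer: -271/334 ≈ -0.81138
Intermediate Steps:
J(d) = d*(-3 + d)
(12908 + J(-113))/(-20614 - 11450) = (12908 - 113*(-3 - 113))/(-20614 - 11450) = (12908 - 113*(-116))/(-32064) = (12908 + 13108)*(-1/32064) = 26016*(-1/32064) = -271/334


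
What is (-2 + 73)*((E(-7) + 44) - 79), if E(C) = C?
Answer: -2982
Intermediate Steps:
(-2 + 73)*((E(-7) + 44) - 79) = (-2 + 73)*((-7 + 44) - 79) = 71*(37 - 79) = 71*(-42) = -2982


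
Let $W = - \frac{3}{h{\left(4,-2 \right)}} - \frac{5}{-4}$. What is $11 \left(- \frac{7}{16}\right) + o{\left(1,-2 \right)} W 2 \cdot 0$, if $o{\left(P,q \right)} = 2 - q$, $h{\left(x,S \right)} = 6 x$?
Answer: $- \frac{77}{16} \approx -4.8125$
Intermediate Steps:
$W = \frac{9}{8}$ ($W = - \frac{3}{6 \cdot 4} - \frac{5}{-4} = - \frac{3}{24} - - \frac{5}{4} = \left(-3\right) \frac{1}{24} + \frac{5}{4} = - \frac{1}{8} + \frac{5}{4} = \frac{9}{8} \approx 1.125$)
$11 \left(- \frac{7}{16}\right) + o{\left(1,-2 \right)} W 2 \cdot 0 = 11 \left(- \frac{7}{16}\right) + \left(2 - -2\right) \frac{9}{8} \cdot 2 \cdot 0 = 11 \left(\left(-7\right) \frac{1}{16}\right) + \left(2 + 2\right) \frac{9}{8} \cdot 0 = 11 \left(- \frac{7}{16}\right) + 4 \cdot \frac{9}{8} \cdot 0 = - \frac{77}{16} + \frac{9}{2} \cdot 0 = - \frac{77}{16} + 0 = - \frac{77}{16}$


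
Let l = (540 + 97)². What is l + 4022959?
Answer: 4428728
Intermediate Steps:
l = 405769 (l = 637² = 405769)
l + 4022959 = 405769 + 4022959 = 4428728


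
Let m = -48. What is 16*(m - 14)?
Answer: -992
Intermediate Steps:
16*(m - 14) = 16*(-48 - 14) = 16*(-62) = -992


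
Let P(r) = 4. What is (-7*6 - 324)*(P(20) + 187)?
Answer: -69906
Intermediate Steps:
(-7*6 - 324)*(P(20) + 187) = (-7*6 - 324)*(4 + 187) = (-42 - 324)*191 = -366*191 = -69906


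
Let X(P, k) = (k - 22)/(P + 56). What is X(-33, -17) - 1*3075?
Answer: -70764/23 ≈ -3076.7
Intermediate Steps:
X(P, k) = (-22 + k)/(56 + P)
X(-33, -17) - 1*3075 = (-22 - 17)/(56 - 33) - 1*3075 = -39/23 - 3075 = -70764/23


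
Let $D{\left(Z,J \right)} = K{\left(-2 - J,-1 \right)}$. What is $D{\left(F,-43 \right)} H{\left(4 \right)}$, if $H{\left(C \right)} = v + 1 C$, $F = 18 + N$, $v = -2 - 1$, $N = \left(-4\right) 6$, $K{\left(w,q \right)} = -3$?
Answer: $-3$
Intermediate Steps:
$N = -24$
$v = -3$
$F = -6$ ($F = 18 - 24 = -6$)
$D{\left(Z,J \right)} = -3$
$H{\left(C \right)} = -3 + C$ ($H{\left(C \right)} = -3 + 1 C = -3 + C$)
$D{\left(F,-43 \right)} H{\left(4 \right)} = - 3 \left(-3 + 4\right) = \left(-3\right) 1 = -3$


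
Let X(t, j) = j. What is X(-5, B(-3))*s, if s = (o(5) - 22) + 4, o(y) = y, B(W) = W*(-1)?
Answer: -39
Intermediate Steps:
B(W) = -W
s = -13 (s = (5 - 22) + 4 = -17 + 4 = -13)
X(-5, B(-3))*s = -1*(-3)*(-13) = 3*(-13) = -39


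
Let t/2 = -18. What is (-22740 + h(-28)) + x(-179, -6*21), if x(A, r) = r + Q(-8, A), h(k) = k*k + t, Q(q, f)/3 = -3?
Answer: -22127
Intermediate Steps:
t = -36 (t = 2*(-18) = -36)
Q(q, f) = -9 (Q(q, f) = 3*(-3) = -9)
h(k) = -36 + k² (h(k) = k*k - 36 = k² - 36 = -36 + k²)
x(A, r) = -9 + r (x(A, r) = r - 9 = -9 + r)
(-22740 + h(-28)) + x(-179, -6*21) = (-22740 + (-36 + (-28)²)) + (-9 - 6*21) = (-22740 + (-36 + 784)) + (-9 - 126) = (-22740 + 748) - 135 = -21992 - 135 = -22127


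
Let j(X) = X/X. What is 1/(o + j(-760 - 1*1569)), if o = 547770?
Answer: 1/547771 ≈ 1.8256e-6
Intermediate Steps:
j(X) = 1
1/(o + j(-760 - 1*1569)) = 1/(547770 + 1) = 1/547771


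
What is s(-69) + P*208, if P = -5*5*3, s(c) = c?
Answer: -15669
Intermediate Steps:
P = -75 (P = -25*3 = -75)
s(-69) + P*208 = -69 - 75*208 = -69 - 15600 = -15669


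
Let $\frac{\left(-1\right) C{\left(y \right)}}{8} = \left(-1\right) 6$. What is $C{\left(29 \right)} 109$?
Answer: $5232$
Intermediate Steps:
$C{\left(y \right)} = 48$ ($C{\left(y \right)} = - 8 \left(\left(-1\right) 6\right) = \left(-8\right) \left(-6\right) = 48$)
$C{\left(29 \right)} 109 = 48 \cdot 109 = 5232$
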